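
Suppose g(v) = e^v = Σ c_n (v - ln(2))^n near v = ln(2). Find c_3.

1/3

c_3 = g′′′(ln(2))/3! = 1/3.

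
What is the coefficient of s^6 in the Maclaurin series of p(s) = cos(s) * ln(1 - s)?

-1/16

Expand each factor separately, then convolve coefficients.
p(0) = 0
p′(0) = -1
p′′(0) = -1
p′′′(0) = 1
p^(4)(0) = 0
p^(5)(0) = -9
p^(6)(0) = -45
Dividing each by k! gives the coefficients c_0, ..., c_6.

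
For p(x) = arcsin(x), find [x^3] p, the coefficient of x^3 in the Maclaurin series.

1/6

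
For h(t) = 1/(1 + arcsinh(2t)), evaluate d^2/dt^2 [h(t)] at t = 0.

Substitute the inner expansion into the outer series and collect powers.
The coefficient of t^2 in the expansion is 4, so h′′(0) = 2! * (4) = 8.

8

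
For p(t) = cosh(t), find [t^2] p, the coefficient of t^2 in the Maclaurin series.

p(0) = 1
p′(0) = 0
p′′(0) = 1
So c_2 = p′′(0)/2! = 1/2.

1/2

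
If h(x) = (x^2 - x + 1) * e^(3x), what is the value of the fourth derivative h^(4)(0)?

81

Distribute the polynomial across the series and collect like powers.
From the series, [x^4] h = 27/8; multiply by 4! = 24 to get 81.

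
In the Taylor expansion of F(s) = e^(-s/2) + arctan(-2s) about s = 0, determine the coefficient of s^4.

Add the two expansions coefficient-wise.
[s^0] = 1;  [s^1] = -5/2;  [s^2] = 1/8;  [s^3] = 127/48;  [s^4] = 1/384.

1/384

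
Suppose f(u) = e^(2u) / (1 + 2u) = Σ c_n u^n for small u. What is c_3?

-8/3

Write out both Maclaurin series and multiply, keeping only the needed powers.
So c_3 = f′′′(0)/3! = -8/3.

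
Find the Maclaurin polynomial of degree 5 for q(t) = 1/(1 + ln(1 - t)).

Plug the Maclaurin series of the inner function into that of the outer and collect terms.
q(0) = 1
q′(0) = 1
q′′(0) = 3
q′′′(0) = 14
q^(4)(0) = 88
q^(5)(0) = 694

347*t^5/60 + 11*t^4/3 + 7*t^3/3 + 3*t^2/2 + t + 1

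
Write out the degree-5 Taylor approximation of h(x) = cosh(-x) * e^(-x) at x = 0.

-2*x^5/15 + x^4/3 - 2*x^3/3 + x^2 - x + 1

Expand each factor separately, then convolve coefficients.
h(0) = 1
h′(0) = -1
h′′(0) = 2
h′′′(0) = -4
h^(4)(0) = 8
h^(5)(0) = -16
Dividing each by k! gives the coefficients c_0, ..., c_5.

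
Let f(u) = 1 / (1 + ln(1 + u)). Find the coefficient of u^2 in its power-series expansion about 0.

3/2

Expand as Σ (-1)^k u^k with u equal to the inner function's series.
f(0) = 1
f′(0) = -1
f′′(0) = 3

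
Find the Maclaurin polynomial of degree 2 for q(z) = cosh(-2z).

2*z^2 + 1

q(0) = 1
q′(0) = 0
q′′(0) = 4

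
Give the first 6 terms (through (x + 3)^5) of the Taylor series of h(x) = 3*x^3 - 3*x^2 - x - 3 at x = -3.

3*(x + 3)^3 - 30*(x + 3)^2 + 98*(x + 3) - 108

Apply the Taylor formula c_k = f^(k)(a)/k!.
h(-3) = -108
h′(-3) = 98
h′′(-3) = -60
h′′′(-3) = 18
h^(4)(-3) = 0
h^(5)(-3) = 0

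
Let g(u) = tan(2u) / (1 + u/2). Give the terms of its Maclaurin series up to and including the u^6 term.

-607*u^6/240 + 607*u^5/120 - 19*u^4/12 + 19*u^3/6 - u^2 + 2*u

Write out both Maclaurin series and multiply, keeping only the needed powers.
g(0) = 0
g′(0) = 2
g′′(0) = -2
g′′′(0) = 19
g^(4)(0) = -38
g^(5)(0) = 607
g^(6)(0) = -1821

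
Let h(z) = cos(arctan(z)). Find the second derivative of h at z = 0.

-1

Plug the Maclaurin series of the inner function into that of the outer and collect terms.
The coefficient of z^2 in the expansion is -1/2, so h′′(0) = 2! * (-1/2) = -1.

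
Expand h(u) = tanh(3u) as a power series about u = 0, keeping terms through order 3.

Differentiate repeatedly and evaluate at the center.
h(0) = 0
h′(0) = 3
h′′(0) = 0
h′′′(0) = -54
The Taylor polynomial is Σ h^(k)(0)/k! · u^k.

-9*u^3 + 3*u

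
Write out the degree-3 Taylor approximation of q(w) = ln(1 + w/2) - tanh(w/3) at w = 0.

Combine the two series term by term.
q(0) = 0
q′(0) = 1/6
q′′(0) = -1/4
q′′′(0) = 35/108
The Taylor polynomial is Σ q^(k)(0)/k! · w^k.

35*w^3/648 - w^2/8 + w/6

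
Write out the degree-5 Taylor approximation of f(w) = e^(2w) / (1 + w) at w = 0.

-w^5/15 + w^4/3 + w^3/3 + w^2 + w + 1

Multiply the two series term by term and collect like powers.
f(0) = 1
f′(0) = 1
f′′(0) = 2
f′′′(0) = 2
f^(4)(0) = 8
f^(5)(0) = -8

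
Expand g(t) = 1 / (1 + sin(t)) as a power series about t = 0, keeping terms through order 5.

-61*t^5/120 + 2*t^4/3 - 5*t^3/6 + t^2 - t + 1

Write 1/(1+u) = 1 - u + u^2 - u^3 + ... and substitute the series for u.
g(0) = 1
g′(0) = -1
g′′(0) = 2
g′′′(0) = -5
g^(4)(0) = 16
g^(5)(0) = -61
Dividing each by k! gives the coefficients c_0, ..., c_5.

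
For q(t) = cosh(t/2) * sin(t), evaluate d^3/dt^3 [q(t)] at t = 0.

-1/4

Write out both Maclaurin series and multiply, keeping only the needed powers.
From the series, [t^3] q = -1/24; multiply by 3! = 6 to get -1/4.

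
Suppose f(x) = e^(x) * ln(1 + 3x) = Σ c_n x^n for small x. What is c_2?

-3/2

Multiply the two series term by term and collect like powers.
f(0) = 0
f′(0) = 3
f′′(0) = -3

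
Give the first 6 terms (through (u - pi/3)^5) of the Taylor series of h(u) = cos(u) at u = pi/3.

-sqrt(3)*(u - pi/3)^5/240 + (u - pi/3)^4/48 + sqrt(3)*(u - pi/3)^3/12 - (u - pi/3)^2/4 - sqrt(3)*(u - pi/3)/2 + 1/2

Use the known series and substitute for the argument.
h(pi/3) = 1/2
h′(pi/3) = -sqrt(3)/2
h′′(pi/3) = -1/2
h′′′(pi/3) = sqrt(3)/2
h^(4)(pi/3) = 1/2
h^(5)(pi/3) = -sqrt(3)/2
Then c_k = h^(k)(pi/3)/k! gives each Taylor coefficient.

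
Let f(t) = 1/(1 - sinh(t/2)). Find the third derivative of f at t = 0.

7/8

Compose series: expand the inner function first, then feed it into the outer expansion.
The coefficient of t^3 in the expansion is 7/48, so f′′′(0) = 3! * (7/48) = 7/8.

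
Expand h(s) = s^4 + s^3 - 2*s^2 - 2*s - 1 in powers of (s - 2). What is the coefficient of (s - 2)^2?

28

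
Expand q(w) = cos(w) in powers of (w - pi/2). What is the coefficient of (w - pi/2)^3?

[(w - pi/2)^0] = 0;  [(w - pi/2)^1] = -1;  [(w - pi/2)^2] = 0;  [(w - pi/2)^3] = 1/6.

1/6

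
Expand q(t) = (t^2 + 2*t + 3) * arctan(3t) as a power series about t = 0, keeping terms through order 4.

Multiply each power in the prefactor through the base expansion.
q(0) = 0
q′(0) = 9
q′′(0) = 12
q′′′(0) = -144
q^(4)(0) = -432

-18*t^4 - 24*t^3 + 6*t^2 + 9*t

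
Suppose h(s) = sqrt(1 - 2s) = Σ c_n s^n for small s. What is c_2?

-1/2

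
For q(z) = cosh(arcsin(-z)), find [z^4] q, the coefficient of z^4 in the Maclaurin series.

5/24

Compose series: expand the inner function first, then feed it into the outer expansion.
q(0) = 1
q′(0) = 0
q′′(0) = 1
q′′′(0) = 0
q^(4)(0) = 5
The Taylor polynomial is Σ q^(k)(0)/k! · z^k.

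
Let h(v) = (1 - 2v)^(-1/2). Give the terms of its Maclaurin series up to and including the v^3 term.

Use the known series and substitute for the argument.

5*v^3/2 + 3*v^2/2 + v + 1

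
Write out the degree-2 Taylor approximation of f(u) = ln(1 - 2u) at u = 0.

-2*u^2 - 2*u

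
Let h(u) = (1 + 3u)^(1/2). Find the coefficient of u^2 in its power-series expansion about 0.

Use the known series and substitute for the argument.
So c_2 = h′′(0)/2! = -9/8.

-9/8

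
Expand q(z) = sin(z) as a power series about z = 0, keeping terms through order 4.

-z^3/6 + z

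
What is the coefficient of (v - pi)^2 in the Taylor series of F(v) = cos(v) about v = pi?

F(pi) = -1
F′(pi) = 0
F′′(pi) = 1
So c_2 = F′′(pi)/2! = 1/2.

1/2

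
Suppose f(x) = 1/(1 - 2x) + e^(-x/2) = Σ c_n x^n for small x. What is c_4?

6145/384

Combine the two series term by term.
[x^0] = 2;  [x^1] = 3/2;  [x^2] = 33/8;  [x^3] = 383/48;  [x^4] = 6145/384.
So c_4 = f^(4)(0)/4! = 6145/384.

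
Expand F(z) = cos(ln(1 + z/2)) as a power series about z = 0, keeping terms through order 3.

z^3/16 - z^2/8 + 1

Compose series: expand the inner function first, then feed it into the outer expansion.
F(0) = 1
F′(0) = 0
F′′(0) = -1/4
F′′′(0) = 3/8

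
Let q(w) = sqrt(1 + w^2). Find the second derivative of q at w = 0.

1

Use the known series and substitute for the argument.
From the series, [w^2] q = 1/2; multiply by 2! = 2 to get 1.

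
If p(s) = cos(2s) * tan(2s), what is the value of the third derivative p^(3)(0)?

-8

Take the Cauchy product of the two expansions.
From the series, [s^3] p = -4/3; multiply by 3! = 6 to get -8.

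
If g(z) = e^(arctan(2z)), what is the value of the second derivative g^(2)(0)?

Compose series: expand the inner function first, then feed it into the outer expansion.
The coefficient of z^2 in the expansion is 2, so g′′(0) = 2! * (2) = 4.

4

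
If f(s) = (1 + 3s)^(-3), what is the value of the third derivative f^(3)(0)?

Compute the successive derivatives at the expansion point and divide by k!.
From the series, [s^3] f = -270; multiply by 3! = 6 to get -1620.

-1620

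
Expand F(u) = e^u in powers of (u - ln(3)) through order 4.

(u - ln(3))^4/8 + (u - ln(3))^3/2 + 3*(u - ln(3))^2/2 + 3*(u - ln(3)) + 3

F(ln(3)) = 3
F′(ln(3)) = 3
F′′(ln(3)) = 3
F′′′(ln(3)) = 3
F^(4)(ln(3)) = 3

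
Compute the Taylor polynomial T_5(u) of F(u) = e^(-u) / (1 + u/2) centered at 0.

-109*u^5/480 + 7*u^4/16 - 19*u^3/24 + 5*u^2/4 - 3*u/2 + 1

Write out both Maclaurin series and multiply, keeping only the needed powers.
F(0) = 1
F′(0) = -3/2
F′′(0) = 5/2
F′′′(0) = -19/4
F^(4)(0) = 21/2
F^(5)(0) = -109/4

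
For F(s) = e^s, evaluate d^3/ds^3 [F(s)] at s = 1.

The coefficient of (s - 1)^3 in the expansion is e/6, so F′′′(1) = 3! * (e/6) = e.

e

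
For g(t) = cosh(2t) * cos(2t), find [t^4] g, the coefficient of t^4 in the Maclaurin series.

-8/3

Expand each factor separately, then convolve coefficients.
[t^0] = 1;  [t^1] = 0;  [t^2] = 0;  [t^3] = 0;  [t^4] = -8/3.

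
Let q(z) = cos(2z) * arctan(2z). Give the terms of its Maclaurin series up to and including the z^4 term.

-20*z^3/3 + 2*z

Expand each factor separately, then convolve coefficients.
q(0) = 0
q′(0) = 2
q′′(0) = 0
q′′′(0) = -40
q^(4)(0) = 0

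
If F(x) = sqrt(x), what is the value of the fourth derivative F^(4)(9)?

The coefficient of (x - 9)^4 in the expansion is -5/279936, so F^(4)(9) = 4! * (-5/279936) = -5/11664.

-5/11664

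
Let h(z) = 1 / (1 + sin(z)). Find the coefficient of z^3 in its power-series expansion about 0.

-5/6

Write 1/(1+u) = 1 - u + u^2 - u^3 + ... and substitute the series for u.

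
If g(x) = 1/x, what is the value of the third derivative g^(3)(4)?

The coefficient of (x - 4)^3 in the expansion is -1/256, so g′′′(4) = 3! * (-1/256) = -3/128.

-3/128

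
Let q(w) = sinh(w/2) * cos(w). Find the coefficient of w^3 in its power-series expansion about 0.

Take the Cauchy product of the two expansions.
q(0) = 0
q′(0) = 1/2
q′′(0) = 0
q′′′(0) = -11/8
Then c_k = q^(k)(0)/k! gives each Taylor coefficient.

-11/48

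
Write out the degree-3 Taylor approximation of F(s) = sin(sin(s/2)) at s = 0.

Plug the Maclaurin series of the inner function into that of the outer and collect terms.
F(0) = 0
F′(0) = 1/2
F′′(0) = 0
F′′′(0) = -1/4

-s^3/24 + s/2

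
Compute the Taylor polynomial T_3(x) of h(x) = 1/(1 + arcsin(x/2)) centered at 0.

-7*x^3/48 + x^2/4 - x/2 + 1

Substitute the inner expansion into the outer series and collect powers.
[x^0] = 1;  [x^1] = -1/2;  [x^2] = 1/4;  [x^3] = -7/48.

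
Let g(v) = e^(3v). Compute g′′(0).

9

From the series, [v^2] g = 9/2; multiply by 2! = 2 to get 9.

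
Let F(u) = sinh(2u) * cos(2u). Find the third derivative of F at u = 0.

Expand each factor separately, then convolve coefficients.
The coefficient of u^3 in the expansion is -8/3, so F′′′(0) = 3! * (-8/3) = -16.

-16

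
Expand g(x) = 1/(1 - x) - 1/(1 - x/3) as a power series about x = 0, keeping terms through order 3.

26*x^3/27 + 8*x^2/9 + 2*x/3

Expand each term separately and add.
g(0) = 0
g′(0) = 2/3
g′′(0) = 16/9
g′′′(0) = 52/9
Dividing each by k! gives the coefficients c_0, ..., c_3.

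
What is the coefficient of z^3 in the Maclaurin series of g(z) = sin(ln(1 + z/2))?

Compose series: expand the inner function first, then feed it into the outer expansion.
g(0) = 0
g′(0) = 1/2
g′′(0) = -1/4
g′′′(0) = 1/8

1/48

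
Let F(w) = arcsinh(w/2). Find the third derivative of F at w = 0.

-1/8

Compute the successive derivatives at the expansion point and divide by k!.
The coefficient of w^3 in the expansion is -1/48, so F′′′(0) = 3! * (-1/48) = -1/8.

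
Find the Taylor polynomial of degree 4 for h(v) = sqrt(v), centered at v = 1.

-5*(v - 1)^4/128 + (v - 1)^3/16 - (v - 1)^2/8 + (v - 1)/2 + 1

Apply the Taylor formula c_k = f^(k)(a)/k!.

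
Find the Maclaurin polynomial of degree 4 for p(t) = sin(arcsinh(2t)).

-8*t^3/3 + 2*t

Let u equal the inner series; expand the outer function in u and truncate.
p(0) = 0
p′(0) = 2
p′′(0) = 0
p′′′(0) = -16
p^(4)(0) = 0
Then c_k = p^(k)(0)/k! gives each Taylor coefficient.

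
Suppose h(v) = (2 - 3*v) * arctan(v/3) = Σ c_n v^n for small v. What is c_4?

Multiply each power in the prefactor through the base expansion.

1/27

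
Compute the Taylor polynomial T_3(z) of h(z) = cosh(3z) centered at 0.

9*z^2/2 + 1

h(0) = 1
h′(0) = 0
h′′(0) = 9
h′′′(0) = 0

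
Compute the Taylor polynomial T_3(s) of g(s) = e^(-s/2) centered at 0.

-s^3/48 + s^2/8 - s/2 + 1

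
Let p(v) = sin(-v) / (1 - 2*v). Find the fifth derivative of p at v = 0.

-1841

Use 1/(1 - r) = Σ r^k on the denominator, then take the Cauchy product.
From the series, [v^5] p = -1841/120; multiply by 5! = 120 to get -1841.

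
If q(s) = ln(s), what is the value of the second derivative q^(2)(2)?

-1/4

The coefficient of (s - 2)^2 in the expansion is -1/8, so q′′(2) = 2! * (-1/8) = -1/4.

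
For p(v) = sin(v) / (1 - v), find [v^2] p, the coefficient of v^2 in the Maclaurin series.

1

Expand 1/(denominator) as a geometric series and multiply by the numerator's series.
[v^0] = 0;  [v^1] = 1;  [v^2] = 1.
So c_2 = p′′(0)/2! = 1.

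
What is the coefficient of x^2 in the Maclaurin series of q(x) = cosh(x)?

1/2

q(0) = 1
q′(0) = 0
q′′(0) = 1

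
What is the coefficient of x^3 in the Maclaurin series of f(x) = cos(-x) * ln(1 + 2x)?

Take the Cauchy product of the two expansions.
So c_3 = f′′′(0)/3! = 5/3.

5/3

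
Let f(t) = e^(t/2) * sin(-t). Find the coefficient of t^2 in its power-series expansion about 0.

-1/2

Expand each factor separately, then convolve coefficients.
f(0) = 0
f′(0) = -1
f′′(0) = -1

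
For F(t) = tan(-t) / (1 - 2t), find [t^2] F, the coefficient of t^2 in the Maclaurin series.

-2

Expand each factor separately, then convolve coefficients.
[t^0] = 0;  [t^1] = -1;  [t^2] = -2.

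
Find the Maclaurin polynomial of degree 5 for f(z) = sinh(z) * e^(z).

Multiply the two series term by term and collect like powers.

2*z^5/15 + z^4/3 + 2*z^3/3 + z^2 + z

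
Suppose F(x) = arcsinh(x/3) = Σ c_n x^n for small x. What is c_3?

Compute the successive derivatives at the expansion point and divide by k!.
F(0) = 0
F′(0) = 1/3
F′′(0) = 0
F′′′(0) = -1/27
Then c_k = F^(k)(0)/k! gives each Taylor coefficient.

-1/162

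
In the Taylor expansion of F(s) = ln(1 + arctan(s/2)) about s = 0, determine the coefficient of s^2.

-1/8

Let u equal the inner series; expand the outer function in u and truncate.
F(0) = 0
F′(0) = 1/2
F′′(0) = -1/4
So c_2 = F′′(0)/2! = -1/8.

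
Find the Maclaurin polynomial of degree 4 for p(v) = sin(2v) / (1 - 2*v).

40*v^4/3 + 20*v^3/3 + 4*v^2 + 2*v

Multiply the numerator's expansion by the denominator's geometric series.
p(0) = 0
p′(0) = 2
p′′(0) = 8
p′′′(0) = 40
p^(4)(0) = 320
Dividing each by k! gives the coefficients c_0, ..., c_4.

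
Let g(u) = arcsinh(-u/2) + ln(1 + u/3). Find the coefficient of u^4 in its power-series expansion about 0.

Add the two expansions coefficient-wise.
[u^0] = 0;  [u^1] = -1/6;  [u^2] = -1/18;  [u^3] = 43/1296;  [u^4] = -1/324.

-1/324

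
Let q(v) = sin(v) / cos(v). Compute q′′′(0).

Divide the numerator series by the denominator series (power-series long division).
From the series, [v^3] q = 1/3; multiply by 3! = 6 to get 2.

2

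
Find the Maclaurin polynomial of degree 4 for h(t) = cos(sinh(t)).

-t^4/8 - t^2/2 + 1

Let u equal the inner series; expand the outer function in u and truncate.
[t^0] = 1;  [t^1] = 0;  [t^2] = -1/2;  [t^3] = 0;  [t^4] = -1/8.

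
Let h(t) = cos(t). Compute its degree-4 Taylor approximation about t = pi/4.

sqrt(2)*(t - pi/4)^4/48 + sqrt(2)*(t - pi/4)^3/12 - sqrt(2)*(t - pi/4)^2/4 - sqrt(2)*(t - pi/4)/2 + sqrt(2)/2

[(t - pi/4)^0] = sqrt(2)/2;  [(t - pi/4)^1] = -sqrt(2)/2;  [(t - pi/4)^2] = -sqrt(2)/4;  [(t - pi/4)^3] = sqrt(2)/12;  [(t - pi/4)^4] = sqrt(2)/48.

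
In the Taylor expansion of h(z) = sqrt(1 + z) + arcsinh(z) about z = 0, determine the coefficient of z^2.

Add the two expansions coefficient-wise.
h(0) = 1
h′(0) = 3/2
h′′(0) = -1/4

-1/8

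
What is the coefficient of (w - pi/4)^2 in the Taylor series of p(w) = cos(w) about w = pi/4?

-sqrt(2)/4

[(w - pi/4)^0] = sqrt(2)/2;  [(w - pi/4)^1] = -sqrt(2)/2;  [(w - pi/4)^2] = -sqrt(2)/4.
So c_2 = p′′(pi/4)/2! = -sqrt(2)/4.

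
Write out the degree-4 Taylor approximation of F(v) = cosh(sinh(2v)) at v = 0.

10*v^4/3 + 2*v^2 + 1

Compose series: expand the inner function first, then feed it into the outer expansion.
F(0) = 1
F′(0) = 0
F′′(0) = 4
F′′′(0) = 0
F^(4)(0) = 80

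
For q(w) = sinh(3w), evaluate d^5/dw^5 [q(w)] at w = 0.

The coefficient of w^5 in the expansion is 81/40, so q^(5)(0) = 5! * (81/40) = 243.

243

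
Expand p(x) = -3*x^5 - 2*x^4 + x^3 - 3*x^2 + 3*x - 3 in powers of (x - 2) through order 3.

[(x - 2)^0] = -129;  [(x - 2)^1] = -301;  [(x - 2)^2] = -285;  [(x - 2)^3] = -135.

-135*(x - 2)^3 - 285*(x - 2)^2 - 301*(x - 2) - 129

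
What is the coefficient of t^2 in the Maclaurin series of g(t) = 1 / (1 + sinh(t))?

Use the geometric series for the reciprocal, then substitute.
So c_2 = g′′(0)/2! = 1.

1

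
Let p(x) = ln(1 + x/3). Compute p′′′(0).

2/27

Differentiate repeatedly and evaluate at the center.
The coefficient of x^3 in the expansion is 1/81, so p′′′(0) = 3! * (1/81) = 2/27.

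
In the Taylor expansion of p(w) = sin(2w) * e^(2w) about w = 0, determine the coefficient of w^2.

4

Write out both Maclaurin series and multiply, keeping only the needed powers.
[w^0] = 0;  [w^1] = 2;  [w^2] = 4.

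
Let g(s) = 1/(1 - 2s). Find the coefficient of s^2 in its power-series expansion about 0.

g(0) = 1
g′(0) = 2
g′′(0) = 8
Dividing each by k! gives the coefficients c_0, ..., c_2.

4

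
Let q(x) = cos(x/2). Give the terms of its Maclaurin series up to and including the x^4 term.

q(0) = 1
q′(0) = 0
q′′(0) = -1/4
q′′′(0) = 0
q^(4)(0) = 1/16
Then c_k = q^(k)(0)/k! gives each Taylor coefficient.

x^4/384 - x^2/8 + 1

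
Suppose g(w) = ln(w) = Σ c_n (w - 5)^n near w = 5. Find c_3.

1/375

Differentiate repeatedly and evaluate at the center.
[(w - 5)^0] = ln(5);  [(w - 5)^1] = 1/5;  [(w - 5)^2] = -1/50;  [(w - 5)^3] = 1/375.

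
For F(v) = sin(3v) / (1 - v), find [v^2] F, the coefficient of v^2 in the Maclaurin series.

Expand each factor separately, then convolve coefficients.

3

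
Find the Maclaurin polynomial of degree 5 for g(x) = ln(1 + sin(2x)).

Plug the Maclaurin series of the inner function into that of the outer and collect terms.
g(0) = 0
g′(0) = 2
g′′(0) = -4
g′′′(0) = 8
g^(4)(0) = -32
g^(5)(0) = 160
Then c_k = g^(k)(0)/k! gives each Taylor coefficient.

4*x^5/3 - 4*x^4/3 + 4*x^3/3 - 2*x^2 + 2*x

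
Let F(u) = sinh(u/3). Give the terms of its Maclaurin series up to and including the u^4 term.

[u^0] = 0;  [u^1] = 1/3;  [u^2] = 0;  [u^3] = 1/162;  [u^4] = 0.

u^3/162 + u/3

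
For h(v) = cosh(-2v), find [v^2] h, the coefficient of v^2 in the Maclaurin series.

h(0) = 1
h′(0) = 0
h′′(0) = 4
The Taylor polynomial is Σ h^(k)(0)/k! · v^k.

2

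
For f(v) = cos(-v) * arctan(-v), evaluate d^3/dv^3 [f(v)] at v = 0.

Multiply the two series term by term and collect like powers.
The coefficient of v^3 in the expansion is 5/6, so f′′′(0) = 3! * (5/6) = 5.

5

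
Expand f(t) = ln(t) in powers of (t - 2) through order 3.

(t - 2)^3/24 - (t - 2)^2/8 + (t - 2)/2 + ln(2)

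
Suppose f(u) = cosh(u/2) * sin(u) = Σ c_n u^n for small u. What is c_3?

Write out both Maclaurin series and multiply, keeping only the needed powers.
f(0) = 0
f′(0) = 1
f′′(0) = 0
f′′′(0) = -1/4
So c_3 = f′′′(0)/3! = -1/24.

-1/24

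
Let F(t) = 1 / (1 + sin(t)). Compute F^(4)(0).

16

Expand as Σ (-1)^k u^k with u equal to the inner function's series.
From the series, [t^4] F = 2/3; multiply by 4! = 24 to get 16.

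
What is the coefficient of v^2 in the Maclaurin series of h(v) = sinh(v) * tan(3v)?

3

Multiply the two series term by term and collect like powers.
h(0) = 0
h′(0) = 0
h′′(0) = 6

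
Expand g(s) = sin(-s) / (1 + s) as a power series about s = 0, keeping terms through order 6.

Multiply the two series term by term and collect like powers.

101*s^6/120 - 101*s^5/120 + 5*s^4/6 - 5*s^3/6 + s^2 - s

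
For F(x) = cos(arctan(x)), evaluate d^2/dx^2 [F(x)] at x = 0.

-1

Let u equal the inner series; expand the outer function in u and truncate.
The coefficient of x^2 in the expansion is -1/2, so F′′(0) = 2! * (-1/2) = -1.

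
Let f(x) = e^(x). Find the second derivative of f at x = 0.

The coefficient of x^2 in the expansion is 1/2, so f′′(0) = 2! * (1/2) = 1.

1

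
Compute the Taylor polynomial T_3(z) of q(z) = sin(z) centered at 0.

-z^3/6 + z

q(0) = 0
q′(0) = 1
q′′(0) = 0
q′′′(0) = -1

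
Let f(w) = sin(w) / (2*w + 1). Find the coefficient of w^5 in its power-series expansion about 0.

1841/120

Use 1/(1 - r) = Σ r^k on the denominator, then take the Cauchy product.
f(0) = 0
f′(0) = 1
f′′(0) = -4
f′′′(0) = 23
f^(4)(0) = -184
f^(5)(0) = 1841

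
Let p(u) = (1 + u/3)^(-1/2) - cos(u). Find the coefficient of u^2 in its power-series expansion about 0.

13/24

Combine the two series term by term.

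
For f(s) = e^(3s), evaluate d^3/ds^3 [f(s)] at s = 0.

27

The coefficient of s^3 in the expansion is 9/2, so f′′′(0) = 3! * (9/2) = 27.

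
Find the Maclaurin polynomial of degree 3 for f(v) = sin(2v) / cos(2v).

Divide the numerator series by the denominator series (power-series long division).
[v^0] = 0;  [v^1] = 2;  [v^2] = 0;  [v^3] = 8/3.

8*v^3/3 + 2*v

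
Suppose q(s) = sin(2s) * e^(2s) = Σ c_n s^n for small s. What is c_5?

Multiply the two series term by term and collect like powers.

-16/15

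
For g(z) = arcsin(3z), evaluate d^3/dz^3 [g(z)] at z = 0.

27

From the series, [z^3] g = 9/2; multiply by 3! = 6 to get 27.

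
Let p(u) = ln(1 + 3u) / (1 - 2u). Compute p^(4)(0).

90

Multiply the two series term by term and collect like powers.
The coefficient of u^4 in the expansion is 15/4, so p^(4)(0) = 4! * (15/4) = 90.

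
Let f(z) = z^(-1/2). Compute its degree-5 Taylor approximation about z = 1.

-63*(z - 1)^5/256 + 35*(z - 1)^4/128 - 5*(z - 1)^3/16 + 3*(z - 1)^2/8 - (z - 1)/2 + 1

f(1) = 1
f′(1) = -1/2
f′′(1) = 3/4
f′′′(1) = -15/8
f^(4)(1) = 105/16
f^(5)(1) = -945/32
The Taylor polynomial is Σ f^(k)(1)/k! · (z - 1)^k.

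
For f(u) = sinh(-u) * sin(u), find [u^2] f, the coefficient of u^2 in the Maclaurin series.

-1

Write out both Maclaurin series and multiply, keeping only the needed powers.
So c_2 = f′′(0)/2! = -1.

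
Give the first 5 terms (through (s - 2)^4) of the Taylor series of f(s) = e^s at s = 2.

(s - 2)^4*e^(2)/24 + (s - 2)^3*e^(2)/6 + (s - 2)^2*e^(2)/2 + (s - 2)*e^(2) + e^(2)

f(2) = e^(2)
f′(2) = e^(2)
f′′(2) = e^(2)
f′′′(2) = e^(2)
f^(4)(2) = e^(2)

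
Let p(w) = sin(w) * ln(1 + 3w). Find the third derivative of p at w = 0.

-27

Multiply the two series term by term and collect like powers.
From the series, [w^3] p = -9/2; multiply by 3! = 6 to get -27.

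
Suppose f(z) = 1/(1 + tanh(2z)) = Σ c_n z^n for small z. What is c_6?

128/45

Let u equal the inner series; expand the outer function in u and truncate.
f(0) = 1
f′(0) = -2
f′′(0) = 8
f′′′(0) = -32
f^(4)(0) = 128
f^(5)(0) = -512
f^(6)(0) = 2048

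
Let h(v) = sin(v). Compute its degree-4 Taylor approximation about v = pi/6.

(v - pi/6)^4/48 - sqrt(3)*(v - pi/6)^3/12 - (v - pi/6)^2/4 + sqrt(3)*(v - pi/6)/2 + 1/2

Differentiate repeatedly and evaluate at the center.
[(v - pi/6)^0] = 1/2;  [(v - pi/6)^1] = sqrt(3)/2;  [(v - pi/6)^2] = -1/4;  [(v - pi/6)^3] = -sqrt(3)/12;  [(v - pi/6)^4] = 1/48.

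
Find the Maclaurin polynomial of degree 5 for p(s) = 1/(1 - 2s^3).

2*s^3 + 1

p(0) = 1
p′(0) = 0
p′′(0) = 0
p′′′(0) = 12
p^(4)(0) = 0
p^(5)(0) = 0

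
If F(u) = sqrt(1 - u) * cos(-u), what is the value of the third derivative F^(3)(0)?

Expand each factor separately, then convolve coefficients.
The coefficient of u^3 in the expansion is 3/16, so F′′′(0) = 3! * (3/16) = 9/8.

9/8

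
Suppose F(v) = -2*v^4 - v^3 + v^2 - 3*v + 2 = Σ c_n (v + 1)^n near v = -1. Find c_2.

F(-1) = 5
F′(-1) = 0
F′′(-1) = -16

-8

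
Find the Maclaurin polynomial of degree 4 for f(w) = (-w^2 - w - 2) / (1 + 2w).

Shift and add copies of the series according to the polynomial's terms.
[w^0] = -2;  [w^1] = 3;  [w^2] = -7;  [w^3] = 14;  [w^4] = -28.

-28*w^4 + 14*w^3 - 7*w^2 + 3*w - 2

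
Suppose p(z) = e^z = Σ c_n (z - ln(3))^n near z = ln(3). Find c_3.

1/2

p(ln(3)) = 3
p′(ln(3)) = 3
p′′(ln(3)) = 3
p′′′(ln(3)) = 3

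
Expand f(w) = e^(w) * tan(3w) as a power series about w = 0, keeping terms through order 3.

Take the Cauchy product of the two expansions.
[w^0] = 0;  [w^1] = 3;  [w^2] = 3;  [w^3] = 21/2.

21*w^3/2 + 3*w^2 + 3*w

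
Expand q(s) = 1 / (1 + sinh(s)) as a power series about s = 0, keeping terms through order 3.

-7*s^3/6 + s^2 - s + 1

Use the geometric series for the reciprocal, then substitute.
q(0) = 1
q′(0) = -1
q′′(0) = 2
q′′′(0) = -7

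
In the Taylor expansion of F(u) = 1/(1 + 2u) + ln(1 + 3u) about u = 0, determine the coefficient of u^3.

1

Expand each term separately and add.
[u^0] = 1;  [u^1] = 1;  [u^2] = -1/2;  [u^3] = 1.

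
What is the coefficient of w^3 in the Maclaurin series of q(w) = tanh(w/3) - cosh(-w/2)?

Combine the two series term by term.
q(0) = -1
q′(0) = 1/3
q′′(0) = -1/4
q′′′(0) = -2/27

-1/81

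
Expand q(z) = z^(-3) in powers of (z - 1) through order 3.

-10*(z - 1)^3 + 6*(z - 1)^2 - 3*(z - 1) + 1

q(1) = 1
q′(1) = -3
q′′(1) = 12
q′′′(1) = -60
The Taylor polynomial is Σ q^(k)(1)/k! · (z - 1)^k.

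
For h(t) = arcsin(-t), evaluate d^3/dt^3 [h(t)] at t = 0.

-1

The coefficient of t^3 in the expansion is -1/6, so h′′′(0) = 3! * (-1/6) = -1.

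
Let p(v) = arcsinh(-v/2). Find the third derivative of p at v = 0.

From the series, [v^3] p = 1/48; multiply by 3! = 6 to get 1/8.

1/8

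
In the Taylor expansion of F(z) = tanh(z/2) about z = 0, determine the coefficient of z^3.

Apply the Taylor formula c_k = f^(k)(a)/k!.
[z^0] = 0;  [z^1] = 1/2;  [z^2] = 0;  [z^3] = -1/24.
So c_3 = F′′′(0)/3! = -1/24.

-1/24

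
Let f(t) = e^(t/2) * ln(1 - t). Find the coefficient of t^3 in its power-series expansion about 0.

-17/24

Expand each factor separately, then convolve coefficients.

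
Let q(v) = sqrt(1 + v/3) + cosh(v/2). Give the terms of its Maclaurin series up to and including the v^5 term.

7*v^5/62208 + 11*v^4/5184 + v^3/432 + v^2/9 + v/6 + 2

Expand each term separately and add.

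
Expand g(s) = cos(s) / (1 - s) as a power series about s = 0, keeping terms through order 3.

Write out both Maclaurin series and multiply, keeping only the needed powers.
g(0) = 1
g′(0) = 1
g′′(0) = 1
g′′′(0) = 3

s^3/2 + s^2/2 + s + 1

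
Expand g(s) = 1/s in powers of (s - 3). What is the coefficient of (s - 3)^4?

g(3) = 1/3
g′(3) = -1/9
g′′(3) = 2/27
g′′′(3) = -2/27
g^(4)(3) = 8/81
So c_4 = g^(4)(3)/4! = 1/243.

1/243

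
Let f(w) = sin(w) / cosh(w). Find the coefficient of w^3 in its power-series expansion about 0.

-2/3

Divide the numerator series by the denominator series (power-series long division).
f(0) = 0
f′(0) = 1
f′′(0) = 0
f′′′(0) = -4
Dividing each by k! gives the coefficients c_0, ..., c_3.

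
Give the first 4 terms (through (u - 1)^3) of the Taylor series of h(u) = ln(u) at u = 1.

Use the known series and substitute for the argument.

(u - 1)^3/3 - (u - 1)^2/2 + (u - 1)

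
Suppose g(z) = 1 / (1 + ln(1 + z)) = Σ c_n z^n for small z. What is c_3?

Use the geometric series for the reciprocal, then substitute.
So c_3 = g′′′(0)/3! = -7/3.

-7/3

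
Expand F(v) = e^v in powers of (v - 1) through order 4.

e*(v - 1)^4/24 + e*(v - 1)^3/6 + e*(v - 1)^2/2 + e*(v - 1) + e

[(v - 1)^0] = e;  [(v - 1)^1] = e;  [(v - 1)^2] = e/2;  [(v - 1)^3] = e/6;  [(v - 1)^4] = e/24.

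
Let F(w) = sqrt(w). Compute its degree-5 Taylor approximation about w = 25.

F(25) = 5
F′(25) = 1/10
F′′(25) = -1/500
F′′′(25) = 3/25000
F^(4)(25) = -3/250000
F^(5)(25) = 21/12500000
Dividing each by k! gives the coefficients c_0, ..., c_5.

7*(w - 25)^5/500000000 - (w - 25)^4/2000000 + (w - 25)^3/50000 - (w - 25)^2/1000 + (w - 25)/10 + 5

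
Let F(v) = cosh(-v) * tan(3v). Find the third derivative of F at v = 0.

Expand each factor separately, then convolve coefficients.
The coefficient of v^3 in the expansion is 21/2, so F′′′(0) = 3! * (21/2) = 63.

63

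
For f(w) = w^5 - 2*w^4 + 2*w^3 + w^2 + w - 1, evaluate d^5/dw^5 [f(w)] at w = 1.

The coefficient of (w - 1)^5 in the expansion is 1, so f^(5)(1) = 5! * (1) = 120.

120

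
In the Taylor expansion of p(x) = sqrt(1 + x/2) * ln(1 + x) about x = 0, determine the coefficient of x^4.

-55/384

Take the Cauchy product of the two expansions.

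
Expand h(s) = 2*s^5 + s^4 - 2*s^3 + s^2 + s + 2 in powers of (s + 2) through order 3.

70*(s + 2)^3 - 123*(s + 2)^2 + 101*(s + 2) - 28

[(s + 2)^0] = -28;  [(s + 2)^1] = 101;  [(s + 2)^2] = -123;  [(s + 2)^3] = 70.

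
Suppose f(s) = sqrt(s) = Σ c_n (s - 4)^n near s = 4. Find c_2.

-1/64

f(4) = 2
f′(4) = 1/4
f′′(4) = -1/32
So c_2 = f′′(4)/2! = -1/64.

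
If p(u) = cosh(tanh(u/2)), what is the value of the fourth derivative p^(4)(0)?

Let u equal the inner series; expand the outer function in u and truncate.
From the series, [u^4] p = -7/384; multiply by 4! = 24 to get -7/16.

-7/16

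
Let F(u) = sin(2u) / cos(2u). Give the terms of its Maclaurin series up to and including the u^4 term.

Write the quotient as an unknown series and match coefficients against numerator = denominator · series.
F(0) = 0
F′(0) = 2
F′′(0) = 0
F′′′(0) = 16
F^(4)(0) = 0

8*u^3/3 + 2*u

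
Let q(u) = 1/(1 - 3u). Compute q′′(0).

18

Use the known series and substitute for the argument.
From the series, [u^2] q = 9; multiply by 2! = 2 to get 18.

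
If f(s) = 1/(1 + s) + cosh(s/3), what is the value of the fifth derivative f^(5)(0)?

-120

Combine the two series term by term.
From the series, [s^5] f = -1; multiply by 5! = 120 to get -120.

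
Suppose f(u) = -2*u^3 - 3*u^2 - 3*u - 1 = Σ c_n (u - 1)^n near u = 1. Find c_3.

-2

Compute the successive derivatives at the expansion point and divide by k!.
f(1) = -9
f′(1) = -15
f′′(1) = -18
f′′′(1) = -12
Then c_k = f^(k)(1)/k! gives each Taylor coefficient.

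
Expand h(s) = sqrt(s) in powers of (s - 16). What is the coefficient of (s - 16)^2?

-1/512

h(16) = 4
h′(16) = 1/8
h′′(16) = -1/256
So c_2 = h′′(16)/2! = -1/512.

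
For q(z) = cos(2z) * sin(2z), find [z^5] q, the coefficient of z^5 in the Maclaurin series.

Take the Cauchy product of the two expansions.

64/15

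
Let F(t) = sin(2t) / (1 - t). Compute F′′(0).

4

Multiply the two series term by term and collect like powers.
From the series, [t^2] F = 2; multiply by 2! = 2 to get 4.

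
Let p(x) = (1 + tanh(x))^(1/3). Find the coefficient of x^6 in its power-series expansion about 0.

-347/32805

Let u equal the inner series; expand the outer function in u and truncate.
p(0) = 1
p′(0) = 1/3
p′′(0) = -2/9
p′′′(0) = -8/27
p^(4)(0) = 64/81
p^(5)(0) = 376/243
p^(6)(0) = -5552/729
Then c_k = p^(k)(0)/k! gives each Taylor coefficient.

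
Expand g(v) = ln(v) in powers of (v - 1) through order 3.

(v - 1)^3/3 - (v - 1)^2/2 + (v - 1)

g(1) = 0
g′(1) = 1
g′′(1) = -1
g′′′(1) = 2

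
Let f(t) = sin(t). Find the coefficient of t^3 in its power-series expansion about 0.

[t^0] = 0;  [t^1] = 1;  [t^2] = 0;  [t^3] = -1/6.
So c_3 = f′′′(0)/3! = -1/6.

-1/6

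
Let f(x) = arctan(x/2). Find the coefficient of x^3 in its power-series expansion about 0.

f(0) = 0
f′(0) = 1/2
f′′(0) = 0
f′′′(0) = -1/4
So c_3 = f′′′(0)/3! = -1/24.

-1/24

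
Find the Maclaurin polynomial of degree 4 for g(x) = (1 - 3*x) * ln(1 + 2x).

-12*x^4 + 26*x^3/3 - 8*x^2 + 2*x

Shift and add copies of the series according to the polynomial's terms.
g(0) = 0
g′(0) = 2
g′′(0) = -16
g′′′(0) = 52
g^(4)(0) = -288
Dividing each by k! gives the coefficients c_0, ..., c_4.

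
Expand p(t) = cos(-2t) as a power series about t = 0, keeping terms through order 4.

Use the known series and substitute for the argument.
p(0) = 1
p′(0) = 0
p′′(0) = -4
p′′′(0) = 0
p^(4)(0) = 16
The Taylor polynomial is Σ p^(k)(0)/k! · t^k.

2*t^4/3 - 2*t^2 + 1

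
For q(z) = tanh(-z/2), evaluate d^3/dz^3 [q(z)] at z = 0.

1/4

From the series, [z^3] q = 1/24; multiply by 3! = 6 to get 1/4.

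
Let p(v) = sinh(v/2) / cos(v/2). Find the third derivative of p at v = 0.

Invert the denominator's series and multiply.
From the series, [v^3] p = 1/12; multiply by 3! = 6 to get 1/2.

1/2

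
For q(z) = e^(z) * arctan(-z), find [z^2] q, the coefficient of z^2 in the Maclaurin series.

-1

Expand each factor separately, then convolve coefficients.
[z^0] = 0;  [z^1] = -1;  [z^2] = -1.
So c_2 = q′′(0)/2! = -1.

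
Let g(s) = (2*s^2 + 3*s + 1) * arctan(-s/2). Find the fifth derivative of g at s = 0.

Multiply each power in the prefactor through the base expansion.
The coefficient of s^5 in the expansion is 37/480, so g^(5)(0) = 5! * (37/480) = 37/4.

37/4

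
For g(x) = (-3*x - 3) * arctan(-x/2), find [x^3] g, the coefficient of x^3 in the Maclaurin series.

-1/8

Multiply each power in the prefactor through the base expansion.
So c_3 = g′′′(0)/3! = -1/8.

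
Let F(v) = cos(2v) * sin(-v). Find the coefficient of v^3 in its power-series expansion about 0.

Write out both Maclaurin series and multiply, keeping only the needed powers.
So c_3 = F′′′(0)/3! = 13/6.

13/6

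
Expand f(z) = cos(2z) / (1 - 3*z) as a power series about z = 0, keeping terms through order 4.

Multiply the numerator's expansion by the denominator's geometric series.
[z^0] = 1;  [z^1] = 3;  [z^2] = 7;  [z^3] = 21;  [z^4] = 191/3.

191*z^4/3 + 21*z^3 + 7*z^2 + 3*z + 1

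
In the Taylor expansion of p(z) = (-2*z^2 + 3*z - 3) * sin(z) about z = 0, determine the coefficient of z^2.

3

Shift and add copies of the series according to the polynomial's terms.
[z^0] = 0;  [z^1] = -3;  [z^2] = 3.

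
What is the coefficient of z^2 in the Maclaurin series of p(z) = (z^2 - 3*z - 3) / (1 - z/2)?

Multiply each power in the prefactor through the base expansion.
p(0) = -3
p′(0) = -9/2
p′′(0) = -5/2
The Taylor polynomial is Σ p^(k)(0)/k! · z^k.

-5/4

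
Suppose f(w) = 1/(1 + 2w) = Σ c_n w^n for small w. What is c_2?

Compute the successive derivatives at the expansion point and divide by k!.
f(0) = 1
f′(0) = -2
f′′(0) = 8
The Taylor polynomial is Σ f^(k)(0)/k! · w^k.

4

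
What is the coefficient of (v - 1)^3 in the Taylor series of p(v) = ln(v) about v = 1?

1/3

[(v - 1)^0] = 0;  [(v - 1)^1] = 1;  [(v - 1)^2] = -1/2;  [(v - 1)^3] = 1/3.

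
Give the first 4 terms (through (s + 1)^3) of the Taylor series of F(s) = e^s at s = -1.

Differentiate repeatedly and evaluate at the center.

(s + 1)^3*e^(-1)/6 + (s + 1)^2*e^(-1)/2 + (s + 1)*e^(-1) + e^(-1)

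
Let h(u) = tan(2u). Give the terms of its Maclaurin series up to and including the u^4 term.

8*u^3/3 + 2*u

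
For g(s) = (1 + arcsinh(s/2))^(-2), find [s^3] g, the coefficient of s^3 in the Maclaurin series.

Substitute the inner expansion into the outer series and collect powers.
[s^0] = 1;  [s^1] = -1;  [s^2] = 3/4;  [s^3] = -11/24.

-11/24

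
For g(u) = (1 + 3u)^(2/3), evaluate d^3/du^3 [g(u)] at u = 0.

From the series, [u^3] g = 4/3; multiply by 3! = 6 to get 8.

8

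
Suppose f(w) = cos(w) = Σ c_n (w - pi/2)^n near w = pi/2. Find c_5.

f(pi/2) = 0
f′(pi/2) = -1
f′′(pi/2) = 0
f′′′(pi/2) = 1
f^(4)(pi/2) = 0
f^(5)(pi/2) = -1
So c_5 = f^(5)(pi/2)/5! = -1/120.

-1/120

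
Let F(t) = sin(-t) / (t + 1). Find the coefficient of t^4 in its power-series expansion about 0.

5/6

Use 1/(1 - r) = Σ r^k on the denominator, then take the Cauchy product.
So c_4 = F^(4)(0)/4! = 5/6.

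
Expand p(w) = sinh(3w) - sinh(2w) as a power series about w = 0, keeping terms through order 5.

211*w^5/120 + 19*w^3/6 + w

Add the two expansions coefficient-wise.
p(0) = 0
p′(0) = 1
p′′(0) = 0
p′′′(0) = 19
p^(4)(0) = 0
p^(5)(0) = 211
The Taylor polynomial is Σ p^(k)(0)/k! · w^k.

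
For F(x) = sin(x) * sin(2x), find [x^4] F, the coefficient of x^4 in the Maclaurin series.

Multiply the two series term by term and collect like powers.
F(0) = 0
F′(0) = 0
F′′(0) = 4
F′′′(0) = 0
F^(4)(0) = -40
Then c_k = F^(k)(0)/k! gives each Taylor coefficient.

-5/3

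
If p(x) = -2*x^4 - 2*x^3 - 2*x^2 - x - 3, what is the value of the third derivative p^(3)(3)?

-156

From the series, [(x - 3)^3] p = -26; multiply by 3! = 6 to get -156.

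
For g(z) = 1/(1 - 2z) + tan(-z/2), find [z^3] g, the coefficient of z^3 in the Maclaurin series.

Add the two expansions coefficient-wise.
g(0) = 1
g′(0) = 3/2
g′′(0) = 8
g′′′(0) = 191/4

191/24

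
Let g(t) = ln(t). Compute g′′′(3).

2/27

Apply the Taylor formula c_k = f^(k)(a)/k!.
The coefficient of (t - 3)^3 in the expansion is 1/81, so g′′′(3) = 3! * (1/81) = 2/27.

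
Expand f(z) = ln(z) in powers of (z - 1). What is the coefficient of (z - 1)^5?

1/5

Use the known series and substitute for the argument.
[(z - 1)^0] = 0;  [(z - 1)^1] = 1;  [(z - 1)^2] = -1/2;  [(z - 1)^3] = 1/3;  [(z - 1)^4] = -1/4;  [(z - 1)^5] = 1/5.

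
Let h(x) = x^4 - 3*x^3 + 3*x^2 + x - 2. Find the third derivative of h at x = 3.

The coefficient of (x - 3)^3 in the expansion is 9, so h′′′(3) = 3! * (9) = 54.

54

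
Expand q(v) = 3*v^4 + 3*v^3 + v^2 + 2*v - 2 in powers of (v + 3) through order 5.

q(-3) = 163
q′(-3) = -247
q′′(-3) = 272
q′′′(-3) = -198
q^(4)(-3) = 72
q^(5)(-3) = 0
Dividing each by k! gives the coefficients c_0, ..., c_5.

3*(v + 3)^4 - 33*(v + 3)^3 + 136*(v + 3)^2 - 247*(v + 3) + 163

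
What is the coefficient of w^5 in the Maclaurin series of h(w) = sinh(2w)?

4/15

[w^0] = 0;  [w^1] = 2;  [w^2] = 0;  [w^3] = 4/3;  [w^4] = 0;  [w^5] = 4/15.
So c_5 = h^(5)(0)/5! = 4/15.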